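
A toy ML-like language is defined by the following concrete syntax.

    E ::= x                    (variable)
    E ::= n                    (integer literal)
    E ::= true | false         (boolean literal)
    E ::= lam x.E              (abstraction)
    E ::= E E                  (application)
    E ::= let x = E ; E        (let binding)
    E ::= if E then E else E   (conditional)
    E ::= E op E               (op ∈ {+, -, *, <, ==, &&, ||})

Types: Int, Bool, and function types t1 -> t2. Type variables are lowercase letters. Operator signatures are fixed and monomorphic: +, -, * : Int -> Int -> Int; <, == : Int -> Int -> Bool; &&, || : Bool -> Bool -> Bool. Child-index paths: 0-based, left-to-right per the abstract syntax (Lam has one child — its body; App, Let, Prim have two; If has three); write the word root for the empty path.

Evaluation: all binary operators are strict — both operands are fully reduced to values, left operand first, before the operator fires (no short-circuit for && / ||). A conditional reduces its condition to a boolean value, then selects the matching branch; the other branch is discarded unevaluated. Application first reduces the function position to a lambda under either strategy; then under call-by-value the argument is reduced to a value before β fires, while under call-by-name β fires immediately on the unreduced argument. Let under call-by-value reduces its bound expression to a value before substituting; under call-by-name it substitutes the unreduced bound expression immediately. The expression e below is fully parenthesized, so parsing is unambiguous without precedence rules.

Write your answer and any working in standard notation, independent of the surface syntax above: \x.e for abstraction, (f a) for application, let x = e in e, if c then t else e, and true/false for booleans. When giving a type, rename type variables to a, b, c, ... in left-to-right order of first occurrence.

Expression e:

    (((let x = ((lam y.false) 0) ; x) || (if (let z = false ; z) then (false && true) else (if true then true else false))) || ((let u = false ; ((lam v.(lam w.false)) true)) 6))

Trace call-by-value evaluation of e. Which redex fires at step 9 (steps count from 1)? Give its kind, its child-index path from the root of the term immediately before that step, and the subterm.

Answer: beta at 1 : ((\w.false) 6)

Working:
step 0: (((let x = ((\y.false) 0) in x) || (if (let z = false in z) then (false && true) else (if true then true else false))) || ((let u = false in ((\v.(\w.false)) true)) 6))
step 1: [beta@0.0.0] (((let x = false in x) || (if (let z = false in z) then (false && true) else (if true then true else false))) || ((let u = false in ((\v.(\w.false)) true)) 6))
step 2: [let@0.0] ((false || (if (let z = false in z) then (false && true) else (if true then true else false))) || ((let u = false in ((\v.(\w.false)) true)) 6))
step 3: [let@0.1.0] ((false || (if false then (false && true) else (if true then true else false))) || ((let u = false in ((\v.(\w.false)) true)) 6))
step 4: [if@0.1] ((false || (if true then true else false)) || ((let u = false in ((\v.(\w.false)) true)) 6))
step 5: [if@0.1] ((false || true) || ((let u = false in ((\v.(\w.false)) true)) 6))
step 6: [delta@0] (true || ((let u = false in ((\v.(\w.false)) true)) 6))
step 7: [let@1.0] (true || (((\v.(\w.false)) true) 6))
step 8: [beta@1.0] (true || ((\w.false) 6))
step 9: [beta@1] (true || false)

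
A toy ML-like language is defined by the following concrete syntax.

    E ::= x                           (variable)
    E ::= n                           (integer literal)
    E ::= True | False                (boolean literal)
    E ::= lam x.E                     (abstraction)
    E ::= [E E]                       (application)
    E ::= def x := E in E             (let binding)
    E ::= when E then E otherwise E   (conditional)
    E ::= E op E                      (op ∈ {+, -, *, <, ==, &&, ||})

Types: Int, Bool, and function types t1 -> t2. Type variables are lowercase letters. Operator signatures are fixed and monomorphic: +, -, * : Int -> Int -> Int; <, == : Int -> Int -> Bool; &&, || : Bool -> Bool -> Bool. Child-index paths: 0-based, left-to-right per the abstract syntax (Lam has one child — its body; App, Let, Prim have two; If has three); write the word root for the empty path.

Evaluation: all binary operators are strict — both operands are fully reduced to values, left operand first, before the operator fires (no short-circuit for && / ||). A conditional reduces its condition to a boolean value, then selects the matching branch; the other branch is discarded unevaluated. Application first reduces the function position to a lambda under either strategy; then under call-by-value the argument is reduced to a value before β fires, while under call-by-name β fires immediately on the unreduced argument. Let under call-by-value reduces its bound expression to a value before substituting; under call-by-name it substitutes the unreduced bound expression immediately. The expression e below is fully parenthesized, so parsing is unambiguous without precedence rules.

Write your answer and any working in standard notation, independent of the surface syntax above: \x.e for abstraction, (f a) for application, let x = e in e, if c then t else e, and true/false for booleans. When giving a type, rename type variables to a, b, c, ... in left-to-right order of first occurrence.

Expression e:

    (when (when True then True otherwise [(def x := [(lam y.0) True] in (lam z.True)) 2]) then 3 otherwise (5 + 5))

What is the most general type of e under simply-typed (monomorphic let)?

Derivation:
  unify Bool ~ Bool
\y._ : a -> Int
  unify a -> Int ~ Bool -> b
  unify a ~ Bool
  unify Int ~ b
_ _ : Int
let x : Int
\z._ : c -> Bool
  unify c -> Bool ~ Int -> d
  unify c ~ Int
  unify Bool ~ d
_ _ : Bool
  unify Bool ~ Bool
  unify Bool ~ Bool
  unify Int ~ Int
  unify Int ~ Int
  unify Int ~ Int

Answer: Int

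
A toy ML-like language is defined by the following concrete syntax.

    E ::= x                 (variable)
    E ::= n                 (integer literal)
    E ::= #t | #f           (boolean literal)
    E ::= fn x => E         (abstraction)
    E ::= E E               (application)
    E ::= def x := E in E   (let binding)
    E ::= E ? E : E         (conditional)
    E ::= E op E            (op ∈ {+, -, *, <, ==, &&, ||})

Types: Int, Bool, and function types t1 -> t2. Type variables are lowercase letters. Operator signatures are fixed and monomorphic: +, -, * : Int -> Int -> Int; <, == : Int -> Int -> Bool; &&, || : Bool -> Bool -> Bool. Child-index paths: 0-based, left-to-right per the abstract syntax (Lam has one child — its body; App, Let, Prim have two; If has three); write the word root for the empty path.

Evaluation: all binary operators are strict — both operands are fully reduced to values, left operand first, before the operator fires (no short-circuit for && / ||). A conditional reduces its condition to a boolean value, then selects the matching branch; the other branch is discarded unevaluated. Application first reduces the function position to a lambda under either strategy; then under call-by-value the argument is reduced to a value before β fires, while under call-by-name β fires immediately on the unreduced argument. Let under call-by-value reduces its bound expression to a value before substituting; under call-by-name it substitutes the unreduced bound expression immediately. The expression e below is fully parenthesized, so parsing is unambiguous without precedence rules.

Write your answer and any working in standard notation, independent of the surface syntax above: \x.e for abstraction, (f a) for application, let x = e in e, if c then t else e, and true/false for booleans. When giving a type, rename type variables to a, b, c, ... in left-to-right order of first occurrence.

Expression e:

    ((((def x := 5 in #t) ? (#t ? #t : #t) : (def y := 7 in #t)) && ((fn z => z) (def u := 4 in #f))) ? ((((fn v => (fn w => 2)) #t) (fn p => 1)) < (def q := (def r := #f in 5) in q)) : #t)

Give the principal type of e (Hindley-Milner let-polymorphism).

Answer: Bool

Derivation:
let x : Int
  unify Bool ~ Bool
  unify Bool ~ Bool
  unify Bool ~ Bool
let y : Int
  unify Bool ~ Bool
  unify Bool ~ Bool
z : a
\z._ : a -> a
let u : Int
  unify a -> a ~ Bool -> b
  unify a ~ Bool
  unify Bool ~ b
_ _ : Bool
  unify Bool ~ Bool
  unify Bool ~ Bool
\w._ : d -> Int
\v._ : c -> d -> Int
  unify c -> d -> Int ~ Bool -> e
  unify c ~ Bool
  unify d -> Int ~ e
_ _ : d -> Int
\p._ : f -> Int
  unify d -> Int ~ (f -> Int) -> g
  unify d ~ f -> Int
  unify Int ~ g
_ _ : Int
  unify Int ~ Int
let r : Bool
let q : Int
q : Int
  unify Int ~ Int
  unify Bool ~ Bool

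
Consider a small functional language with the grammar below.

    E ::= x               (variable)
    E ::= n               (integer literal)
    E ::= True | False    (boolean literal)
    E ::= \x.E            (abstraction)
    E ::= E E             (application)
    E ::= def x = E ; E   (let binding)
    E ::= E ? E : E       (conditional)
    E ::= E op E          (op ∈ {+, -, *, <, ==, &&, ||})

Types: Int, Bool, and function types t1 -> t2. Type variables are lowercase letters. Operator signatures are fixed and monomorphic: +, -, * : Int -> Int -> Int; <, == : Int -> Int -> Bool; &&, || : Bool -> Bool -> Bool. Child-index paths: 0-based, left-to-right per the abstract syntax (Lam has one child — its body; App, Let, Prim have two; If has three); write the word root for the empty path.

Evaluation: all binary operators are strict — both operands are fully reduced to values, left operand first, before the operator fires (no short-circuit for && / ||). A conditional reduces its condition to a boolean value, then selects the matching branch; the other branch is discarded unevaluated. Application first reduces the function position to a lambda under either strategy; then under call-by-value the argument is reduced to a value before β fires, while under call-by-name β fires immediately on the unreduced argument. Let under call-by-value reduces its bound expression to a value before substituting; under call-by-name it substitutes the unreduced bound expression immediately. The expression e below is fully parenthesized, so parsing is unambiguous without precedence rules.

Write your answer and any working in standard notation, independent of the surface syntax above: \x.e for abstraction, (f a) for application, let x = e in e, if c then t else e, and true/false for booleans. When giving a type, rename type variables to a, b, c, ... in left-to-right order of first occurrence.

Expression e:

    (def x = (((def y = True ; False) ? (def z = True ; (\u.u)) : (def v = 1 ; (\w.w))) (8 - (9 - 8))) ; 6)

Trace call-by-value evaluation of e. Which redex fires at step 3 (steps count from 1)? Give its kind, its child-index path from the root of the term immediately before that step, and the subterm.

Answer: let at 0.0 : (let v = 1 in (\w.w))

Working:
step 0: (let x = ((if (let y = true in false) then (let z = true in (\u.u)) else (let v = 1 in (\w.w))) (8 - (9 - 8))) in 6)
step 1: [let@0.0.0] (let x = ((if false then (let z = true in (\u.u)) else (let v = 1 in (\w.w))) (8 - (9 - 8))) in 6)
step 2: [if@0.0] (let x = ((let v = 1 in (\w.w)) (8 - (9 - 8))) in 6)
step 3: [let@0.0] (let x = ((\w.w) (8 - (9 - 8))) in 6)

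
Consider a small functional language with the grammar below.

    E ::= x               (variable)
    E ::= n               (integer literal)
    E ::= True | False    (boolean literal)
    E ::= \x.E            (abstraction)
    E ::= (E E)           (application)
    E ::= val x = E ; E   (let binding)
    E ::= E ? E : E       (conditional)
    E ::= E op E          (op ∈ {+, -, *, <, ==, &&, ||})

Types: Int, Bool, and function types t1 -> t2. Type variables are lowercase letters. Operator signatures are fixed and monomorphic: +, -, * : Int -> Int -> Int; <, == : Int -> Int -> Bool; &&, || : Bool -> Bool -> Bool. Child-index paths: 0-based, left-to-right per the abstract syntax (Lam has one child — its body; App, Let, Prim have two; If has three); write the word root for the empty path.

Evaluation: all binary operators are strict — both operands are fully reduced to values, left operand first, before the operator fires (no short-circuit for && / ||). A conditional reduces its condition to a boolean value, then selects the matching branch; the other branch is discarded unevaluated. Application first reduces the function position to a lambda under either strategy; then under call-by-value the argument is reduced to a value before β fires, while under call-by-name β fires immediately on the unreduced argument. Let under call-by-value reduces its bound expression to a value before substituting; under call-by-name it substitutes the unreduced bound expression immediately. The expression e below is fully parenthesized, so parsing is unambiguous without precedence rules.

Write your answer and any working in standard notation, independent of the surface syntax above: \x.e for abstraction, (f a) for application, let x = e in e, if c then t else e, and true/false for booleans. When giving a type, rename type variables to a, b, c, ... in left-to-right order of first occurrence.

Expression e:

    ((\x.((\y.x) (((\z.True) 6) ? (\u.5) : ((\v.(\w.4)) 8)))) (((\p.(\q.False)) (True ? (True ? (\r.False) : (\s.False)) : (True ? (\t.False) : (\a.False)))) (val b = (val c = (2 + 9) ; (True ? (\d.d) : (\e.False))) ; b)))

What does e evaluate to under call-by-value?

Working:
step 0: ((\x.((\y.x) (if ((\z.true) 6) then (\u.5) else ((\v.(\w.4)) 8)))) (((\p.(\q.false)) (if true then (if true then (\r.false) else (\s.false)) else (if true then (\t.false) else (\a.false)))) (let b = (let c = (2 + 9) in (if true then (\d.d) else (\e.false))) in b)))
step 1: [if@1.0.1] ((\x.((\y.x) (if ((\z.true) 6) then (\u.5) else ((\v.(\w.4)) 8)))) (((\p.(\q.false)) (if true then (\r.false) else (\s.false))) (let b = (let c = (2 + 9) in (if true then (\d.d) else (\e.false))) in b)))
step 2: [if@1.0.1] ((\x.((\y.x) (if ((\z.true) 6) then (\u.5) else ((\v.(\w.4)) 8)))) (((\p.(\q.false)) (\r.false)) (let b = (let c = (2 + 9) in (if true then (\d.d) else (\e.false))) in b)))
step 3: [beta@1.0] ((\x.((\y.x) (if ((\z.true) 6) then (\u.5) else ((\v.(\w.4)) 8)))) ((\q.false) (let b = (let c = (2 + 9) in (if true then (\d.d) else (\e.false))) in b)))
step 4: [delta@1.1.0.0] ((\x.((\y.x) (if ((\z.true) 6) then (\u.5) else ((\v.(\w.4)) 8)))) ((\q.false) (let b = (let c = 11 in (if true then (\d.d) else (\e.false))) in b)))
step 5: [let@1.1.0] ((\x.((\y.x) (if ((\z.true) 6) then (\u.5) else ((\v.(\w.4)) 8)))) ((\q.false) (let b = (if true then (\d.d) else (\e.false)) in b)))
step 6: [if@1.1.0] ((\x.((\y.x) (if ((\z.true) 6) then (\u.5) else ((\v.(\w.4)) 8)))) ((\q.false) (let b = (\d.d) in b)))
step 7: [let@1.1] ((\x.((\y.x) (if ((\z.true) 6) then (\u.5) else ((\v.(\w.4)) 8)))) ((\q.false) (\d.d)))
step 8: [beta@1] ((\x.((\y.x) (if ((\z.true) 6) then (\u.5) else ((\v.(\w.4)) 8)))) false)
step 9: [beta@root] ((\y.false) (if ((\z.true) 6) then (\u.5) else ((\v.(\w.4)) 8)))
step 10: [beta@1.0] ((\y.false) (if true then (\u.5) else ((\v.(\w.4)) 8)))
step 11: [if@1] ((\y.false) (\u.5))
step 12: [beta@root] false

Answer: false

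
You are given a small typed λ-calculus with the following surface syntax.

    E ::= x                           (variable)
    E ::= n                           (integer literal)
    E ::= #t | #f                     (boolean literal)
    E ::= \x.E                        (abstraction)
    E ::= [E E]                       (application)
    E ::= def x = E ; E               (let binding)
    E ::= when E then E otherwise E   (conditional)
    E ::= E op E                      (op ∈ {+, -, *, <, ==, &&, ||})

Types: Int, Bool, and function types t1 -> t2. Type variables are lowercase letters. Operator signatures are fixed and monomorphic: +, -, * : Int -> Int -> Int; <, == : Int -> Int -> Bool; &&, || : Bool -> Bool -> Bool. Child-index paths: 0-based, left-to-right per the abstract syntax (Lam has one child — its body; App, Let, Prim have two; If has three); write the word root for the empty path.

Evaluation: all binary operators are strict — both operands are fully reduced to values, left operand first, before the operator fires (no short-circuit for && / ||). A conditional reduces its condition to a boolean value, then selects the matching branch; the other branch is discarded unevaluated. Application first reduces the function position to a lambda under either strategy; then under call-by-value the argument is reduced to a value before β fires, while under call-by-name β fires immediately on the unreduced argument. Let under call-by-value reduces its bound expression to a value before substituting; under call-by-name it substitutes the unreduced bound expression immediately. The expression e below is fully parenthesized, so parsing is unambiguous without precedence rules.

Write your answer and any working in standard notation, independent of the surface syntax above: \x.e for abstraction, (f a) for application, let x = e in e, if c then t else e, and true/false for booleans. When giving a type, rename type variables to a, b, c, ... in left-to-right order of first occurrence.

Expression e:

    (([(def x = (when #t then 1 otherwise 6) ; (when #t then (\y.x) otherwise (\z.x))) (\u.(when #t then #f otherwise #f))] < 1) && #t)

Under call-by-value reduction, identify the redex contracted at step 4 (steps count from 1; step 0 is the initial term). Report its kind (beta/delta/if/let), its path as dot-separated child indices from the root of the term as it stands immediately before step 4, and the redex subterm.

Answer: beta at 0.0 : ((\y.1) (\u.(if true then false else false)))

Working:
step 0: ((((let x = (if true then 1 else 6) in (if true then (\y.x) else (\z.x))) (\u.(if true then false else false))) < 1) && true)
step 1: [if@0.0.0.0] ((((let x = 1 in (if true then (\y.x) else (\z.x))) (\u.(if true then false else false))) < 1) && true)
step 2: [let@0.0.0] ((((if true then (\y.1) else (\z.1)) (\u.(if true then false else false))) < 1) && true)
step 3: [if@0.0.0] ((((\y.1) (\u.(if true then false else false))) < 1) && true)
step 4: [beta@0.0] ((1 < 1) && true)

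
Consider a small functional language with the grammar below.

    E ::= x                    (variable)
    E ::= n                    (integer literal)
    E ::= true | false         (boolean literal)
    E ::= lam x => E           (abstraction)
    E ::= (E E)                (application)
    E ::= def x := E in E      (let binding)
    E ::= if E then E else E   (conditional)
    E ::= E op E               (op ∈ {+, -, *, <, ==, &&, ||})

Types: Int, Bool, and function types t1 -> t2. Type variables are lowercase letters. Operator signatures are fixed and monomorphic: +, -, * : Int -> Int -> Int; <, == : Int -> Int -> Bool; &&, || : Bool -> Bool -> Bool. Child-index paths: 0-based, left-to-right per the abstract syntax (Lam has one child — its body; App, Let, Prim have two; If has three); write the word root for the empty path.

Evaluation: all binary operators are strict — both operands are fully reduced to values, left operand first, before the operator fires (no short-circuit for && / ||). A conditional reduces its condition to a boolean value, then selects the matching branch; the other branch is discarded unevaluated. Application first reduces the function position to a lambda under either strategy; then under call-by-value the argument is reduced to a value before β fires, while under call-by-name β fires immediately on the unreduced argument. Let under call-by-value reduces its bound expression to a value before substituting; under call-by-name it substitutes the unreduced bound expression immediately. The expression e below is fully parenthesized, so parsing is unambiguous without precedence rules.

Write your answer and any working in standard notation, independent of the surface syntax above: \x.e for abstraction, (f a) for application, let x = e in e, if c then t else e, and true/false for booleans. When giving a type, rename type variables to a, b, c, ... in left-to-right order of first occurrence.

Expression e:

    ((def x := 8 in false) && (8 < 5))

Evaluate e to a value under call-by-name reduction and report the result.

Working:
step 0: ((let x = 8 in false) && (8 < 5))
step 1: [let@0] (false && (8 < 5))
step 2: [delta@1] (false && false)
step 3: [delta@root] false

Answer: false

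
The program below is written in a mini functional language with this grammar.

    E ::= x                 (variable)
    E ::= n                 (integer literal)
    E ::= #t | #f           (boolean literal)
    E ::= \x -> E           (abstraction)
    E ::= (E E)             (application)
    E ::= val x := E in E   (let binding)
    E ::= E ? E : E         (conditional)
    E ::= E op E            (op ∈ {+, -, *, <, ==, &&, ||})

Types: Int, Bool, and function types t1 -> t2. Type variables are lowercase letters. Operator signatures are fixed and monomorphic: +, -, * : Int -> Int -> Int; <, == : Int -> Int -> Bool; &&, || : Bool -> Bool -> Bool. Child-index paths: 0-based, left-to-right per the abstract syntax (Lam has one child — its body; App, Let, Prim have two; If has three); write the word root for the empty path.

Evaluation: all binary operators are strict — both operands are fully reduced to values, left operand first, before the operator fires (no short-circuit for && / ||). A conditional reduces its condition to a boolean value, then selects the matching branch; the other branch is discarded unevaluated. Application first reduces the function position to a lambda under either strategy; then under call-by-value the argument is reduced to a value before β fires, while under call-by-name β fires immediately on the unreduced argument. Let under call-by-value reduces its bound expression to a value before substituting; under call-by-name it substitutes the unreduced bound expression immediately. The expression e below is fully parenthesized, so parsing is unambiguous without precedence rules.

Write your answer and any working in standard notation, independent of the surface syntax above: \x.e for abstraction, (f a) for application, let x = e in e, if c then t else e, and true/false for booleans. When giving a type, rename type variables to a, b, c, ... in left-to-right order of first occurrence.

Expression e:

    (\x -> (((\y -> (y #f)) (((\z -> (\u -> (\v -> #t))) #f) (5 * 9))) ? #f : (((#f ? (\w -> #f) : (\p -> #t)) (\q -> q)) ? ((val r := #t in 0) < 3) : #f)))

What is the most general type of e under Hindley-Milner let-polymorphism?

Answer: a -> Bool

Working:
y : b
  unify b ~ Bool -> c
_ _ : c
\y._ : (Bool -> c) -> c
\v._ : f -> Bool
\u._ : e -> f -> Bool
\z._ : d -> e -> f -> Bool
  unify d -> e -> f -> Bool ~ Bool -> g
  unify d ~ Bool
  unify e -> f -> Bool ~ g
_ _ : e -> f -> Bool
  unify Int ~ Int
  unify Int ~ Int
  unify e -> f -> Bool ~ Int -> h
  unify e ~ Int
  unify f -> Bool ~ h
_ _ : f -> Bool
  unify (Bool -> c) -> c ~ (f -> Bool) -> i
  unify Bool -> c ~ f -> Bool
  unify Bool ~ f
  unify c ~ Bool
  unify Bool ~ i
_ _ : Bool
  unify Bool ~ Bool
  unify Bool ~ Bool
\w._ : j -> Bool
\p._ : k -> Bool
  unify j -> Bool ~ k -> Bool
  unify j ~ k
  unify Bool ~ Bool
q : l
\q._ : l -> l
  unify k -> Bool ~ (l -> l) -> m
  unify k ~ l -> l
  unify Bool ~ m
_ _ : Bool
  unify Bool ~ Bool
let r : Bool
  unify Int ~ Int
  unify Int ~ Int
  unify Bool ~ Bool
  unify Bool ~ Bool
\x._ : a -> Bool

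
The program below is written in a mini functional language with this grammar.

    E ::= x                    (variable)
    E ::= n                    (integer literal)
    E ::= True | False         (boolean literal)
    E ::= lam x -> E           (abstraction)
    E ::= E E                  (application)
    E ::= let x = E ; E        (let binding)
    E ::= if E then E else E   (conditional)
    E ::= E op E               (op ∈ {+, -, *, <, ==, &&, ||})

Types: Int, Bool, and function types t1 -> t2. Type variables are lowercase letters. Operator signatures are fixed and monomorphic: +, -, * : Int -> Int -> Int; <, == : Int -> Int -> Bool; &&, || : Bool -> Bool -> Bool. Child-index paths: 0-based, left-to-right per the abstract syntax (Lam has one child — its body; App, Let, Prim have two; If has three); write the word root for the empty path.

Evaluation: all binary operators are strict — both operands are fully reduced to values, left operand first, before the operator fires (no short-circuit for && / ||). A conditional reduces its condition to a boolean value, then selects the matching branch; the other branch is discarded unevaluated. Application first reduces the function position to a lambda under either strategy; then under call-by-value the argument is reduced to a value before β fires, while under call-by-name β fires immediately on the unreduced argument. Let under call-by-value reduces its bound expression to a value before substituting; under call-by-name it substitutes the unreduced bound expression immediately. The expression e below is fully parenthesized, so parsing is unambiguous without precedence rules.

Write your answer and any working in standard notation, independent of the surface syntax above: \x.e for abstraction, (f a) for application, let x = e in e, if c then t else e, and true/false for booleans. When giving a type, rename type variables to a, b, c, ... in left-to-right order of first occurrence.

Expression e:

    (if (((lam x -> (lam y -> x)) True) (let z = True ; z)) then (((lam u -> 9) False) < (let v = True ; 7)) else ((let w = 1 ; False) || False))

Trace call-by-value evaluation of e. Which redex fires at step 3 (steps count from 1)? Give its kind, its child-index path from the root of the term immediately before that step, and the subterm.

Derivation:
step 0: (if (((\x.(\y.x)) true) (let z = true in z)) then (((\u.9) false) < (let v = true in 7)) else ((let w = 1 in false) || false))
step 1: [beta@0.0] (if ((\y.true) (let z = true in z)) then (((\u.9) false) < (let v = true in 7)) else ((let w = 1 in false) || false))
step 2: [let@0.1] (if ((\y.true) true) then (((\u.9) false) < (let v = true in 7)) else ((let w = 1 in false) || false))
step 3: [beta@0] (if true then (((\u.9) false) < (let v = true in 7)) else ((let w = 1 in false) || false))

Answer: beta at 0 : ((\y.true) true)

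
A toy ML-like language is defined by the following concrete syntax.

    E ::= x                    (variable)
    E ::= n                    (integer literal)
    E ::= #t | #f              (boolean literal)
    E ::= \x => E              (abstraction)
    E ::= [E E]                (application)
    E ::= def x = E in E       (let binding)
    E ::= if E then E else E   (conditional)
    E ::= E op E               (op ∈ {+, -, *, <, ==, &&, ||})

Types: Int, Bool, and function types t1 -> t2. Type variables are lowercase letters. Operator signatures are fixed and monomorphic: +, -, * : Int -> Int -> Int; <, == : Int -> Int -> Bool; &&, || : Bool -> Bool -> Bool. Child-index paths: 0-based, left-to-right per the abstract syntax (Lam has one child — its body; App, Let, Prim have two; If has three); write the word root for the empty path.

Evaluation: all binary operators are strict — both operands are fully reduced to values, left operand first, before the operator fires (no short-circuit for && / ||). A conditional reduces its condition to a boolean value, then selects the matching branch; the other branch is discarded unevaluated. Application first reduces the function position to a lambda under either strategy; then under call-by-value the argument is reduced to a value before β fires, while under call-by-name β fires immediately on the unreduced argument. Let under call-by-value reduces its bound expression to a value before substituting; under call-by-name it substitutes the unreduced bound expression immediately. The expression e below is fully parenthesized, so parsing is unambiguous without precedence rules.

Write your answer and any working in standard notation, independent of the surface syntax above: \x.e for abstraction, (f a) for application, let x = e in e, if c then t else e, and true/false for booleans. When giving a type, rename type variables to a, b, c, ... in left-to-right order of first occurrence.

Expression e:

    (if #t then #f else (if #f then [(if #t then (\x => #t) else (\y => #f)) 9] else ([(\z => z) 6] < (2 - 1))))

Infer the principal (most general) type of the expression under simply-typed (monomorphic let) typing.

Working:
  unify Bool ~ Bool
  unify Bool ~ Bool
  unify Bool ~ Bool
\x._ : a -> Bool
\y._ : b -> Bool
  unify a -> Bool ~ b -> Bool
  unify a ~ b
  unify Bool ~ Bool
  unify b -> Bool ~ Int -> c
  unify b ~ Int
  unify Bool ~ c
_ _ : Bool
z : d
\z._ : d -> d
  unify d -> d ~ Int -> e
  unify d ~ Int
  unify Int ~ e
_ _ : Int
  unify Int ~ Int
  unify Int ~ Int
  unify Int ~ Int
  unify Int ~ Int
  unify Bool ~ Bool
  unify Bool ~ Bool

Answer: Bool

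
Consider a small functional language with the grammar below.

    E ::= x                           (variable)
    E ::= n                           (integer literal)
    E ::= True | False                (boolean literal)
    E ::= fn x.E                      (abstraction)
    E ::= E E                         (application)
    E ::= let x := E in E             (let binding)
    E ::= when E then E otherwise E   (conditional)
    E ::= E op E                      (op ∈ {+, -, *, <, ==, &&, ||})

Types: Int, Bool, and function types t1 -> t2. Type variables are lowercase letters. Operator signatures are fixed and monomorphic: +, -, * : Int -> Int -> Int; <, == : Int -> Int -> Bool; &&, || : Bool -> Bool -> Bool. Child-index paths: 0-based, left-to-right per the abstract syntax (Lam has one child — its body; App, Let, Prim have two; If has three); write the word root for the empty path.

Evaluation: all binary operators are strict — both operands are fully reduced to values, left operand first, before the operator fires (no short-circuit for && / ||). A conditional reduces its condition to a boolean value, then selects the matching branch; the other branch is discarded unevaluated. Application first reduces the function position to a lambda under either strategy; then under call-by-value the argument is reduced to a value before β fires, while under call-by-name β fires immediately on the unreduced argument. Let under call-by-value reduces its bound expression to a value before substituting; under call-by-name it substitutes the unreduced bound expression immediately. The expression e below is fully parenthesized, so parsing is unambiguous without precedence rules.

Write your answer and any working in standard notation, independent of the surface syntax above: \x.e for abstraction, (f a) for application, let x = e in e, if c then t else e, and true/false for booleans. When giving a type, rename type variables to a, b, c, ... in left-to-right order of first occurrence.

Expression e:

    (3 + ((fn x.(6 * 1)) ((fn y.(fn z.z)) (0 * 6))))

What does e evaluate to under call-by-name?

Trace:
step 0: (3 + ((\x.(6 * 1)) ((\y.(\z.z)) (0 * 6))))
step 1: [beta@1] (3 + (6 * 1))
step 2: [delta@1] (3 + 6)
step 3: [delta@root] 9

Answer: 9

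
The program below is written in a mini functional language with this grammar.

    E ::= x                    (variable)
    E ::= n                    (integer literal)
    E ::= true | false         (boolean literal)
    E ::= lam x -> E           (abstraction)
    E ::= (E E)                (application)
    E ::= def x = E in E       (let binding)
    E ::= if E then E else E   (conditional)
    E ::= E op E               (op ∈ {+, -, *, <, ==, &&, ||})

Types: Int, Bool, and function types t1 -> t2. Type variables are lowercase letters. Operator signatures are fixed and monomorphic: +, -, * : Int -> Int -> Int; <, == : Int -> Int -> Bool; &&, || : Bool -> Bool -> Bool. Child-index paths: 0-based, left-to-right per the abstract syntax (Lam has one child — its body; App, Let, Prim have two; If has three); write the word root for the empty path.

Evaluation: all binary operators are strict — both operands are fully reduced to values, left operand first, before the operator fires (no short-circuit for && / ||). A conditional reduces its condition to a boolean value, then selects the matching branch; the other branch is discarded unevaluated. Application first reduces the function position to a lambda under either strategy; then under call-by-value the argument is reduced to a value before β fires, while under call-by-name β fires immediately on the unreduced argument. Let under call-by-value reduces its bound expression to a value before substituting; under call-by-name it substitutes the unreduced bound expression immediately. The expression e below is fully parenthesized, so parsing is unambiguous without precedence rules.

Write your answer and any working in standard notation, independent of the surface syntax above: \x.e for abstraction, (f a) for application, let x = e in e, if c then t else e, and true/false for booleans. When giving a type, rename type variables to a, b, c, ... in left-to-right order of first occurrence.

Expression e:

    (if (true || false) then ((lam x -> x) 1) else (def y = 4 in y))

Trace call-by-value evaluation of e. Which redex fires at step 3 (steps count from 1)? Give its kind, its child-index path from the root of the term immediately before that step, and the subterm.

Trace:
step 0: (if (true || false) then ((\x.x) 1) else (let y = 4 in y))
step 1: [delta@0] (if true then ((\x.x) 1) else (let y = 4 in y))
step 2: [if@root] ((\x.x) 1)
step 3: [beta@root] 1

Answer: beta at root : ((\x.x) 1)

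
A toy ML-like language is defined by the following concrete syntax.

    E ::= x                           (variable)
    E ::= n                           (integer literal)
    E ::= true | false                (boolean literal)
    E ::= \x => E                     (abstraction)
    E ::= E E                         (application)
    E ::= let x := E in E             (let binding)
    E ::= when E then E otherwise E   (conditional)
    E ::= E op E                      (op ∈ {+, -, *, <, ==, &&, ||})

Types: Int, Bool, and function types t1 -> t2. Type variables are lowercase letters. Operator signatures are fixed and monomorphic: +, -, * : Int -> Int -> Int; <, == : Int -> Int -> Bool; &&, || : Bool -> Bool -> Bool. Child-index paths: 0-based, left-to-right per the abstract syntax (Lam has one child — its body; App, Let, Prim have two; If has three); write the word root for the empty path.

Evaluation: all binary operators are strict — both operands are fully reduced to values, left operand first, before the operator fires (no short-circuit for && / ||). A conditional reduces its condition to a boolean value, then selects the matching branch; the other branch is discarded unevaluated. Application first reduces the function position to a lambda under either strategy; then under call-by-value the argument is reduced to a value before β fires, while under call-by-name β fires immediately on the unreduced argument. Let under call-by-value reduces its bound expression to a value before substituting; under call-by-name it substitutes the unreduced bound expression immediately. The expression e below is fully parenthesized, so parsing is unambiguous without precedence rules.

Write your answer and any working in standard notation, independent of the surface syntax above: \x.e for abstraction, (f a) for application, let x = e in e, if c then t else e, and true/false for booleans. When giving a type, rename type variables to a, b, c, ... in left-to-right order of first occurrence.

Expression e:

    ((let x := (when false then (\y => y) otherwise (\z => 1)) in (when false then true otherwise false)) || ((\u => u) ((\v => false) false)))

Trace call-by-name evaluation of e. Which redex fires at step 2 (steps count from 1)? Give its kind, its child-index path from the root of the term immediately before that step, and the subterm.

Working:
step 0: ((let x = (if false then (\y.y) else (\z.1)) in (if false then true else false)) || ((\u.u) ((\v.false) false)))
step 1: [let@0] ((if false then true else false) || ((\u.u) ((\v.false) false)))
step 2: [if@0] (false || ((\u.u) ((\v.false) false)))

Answer: if at 0 : (if false then true else false)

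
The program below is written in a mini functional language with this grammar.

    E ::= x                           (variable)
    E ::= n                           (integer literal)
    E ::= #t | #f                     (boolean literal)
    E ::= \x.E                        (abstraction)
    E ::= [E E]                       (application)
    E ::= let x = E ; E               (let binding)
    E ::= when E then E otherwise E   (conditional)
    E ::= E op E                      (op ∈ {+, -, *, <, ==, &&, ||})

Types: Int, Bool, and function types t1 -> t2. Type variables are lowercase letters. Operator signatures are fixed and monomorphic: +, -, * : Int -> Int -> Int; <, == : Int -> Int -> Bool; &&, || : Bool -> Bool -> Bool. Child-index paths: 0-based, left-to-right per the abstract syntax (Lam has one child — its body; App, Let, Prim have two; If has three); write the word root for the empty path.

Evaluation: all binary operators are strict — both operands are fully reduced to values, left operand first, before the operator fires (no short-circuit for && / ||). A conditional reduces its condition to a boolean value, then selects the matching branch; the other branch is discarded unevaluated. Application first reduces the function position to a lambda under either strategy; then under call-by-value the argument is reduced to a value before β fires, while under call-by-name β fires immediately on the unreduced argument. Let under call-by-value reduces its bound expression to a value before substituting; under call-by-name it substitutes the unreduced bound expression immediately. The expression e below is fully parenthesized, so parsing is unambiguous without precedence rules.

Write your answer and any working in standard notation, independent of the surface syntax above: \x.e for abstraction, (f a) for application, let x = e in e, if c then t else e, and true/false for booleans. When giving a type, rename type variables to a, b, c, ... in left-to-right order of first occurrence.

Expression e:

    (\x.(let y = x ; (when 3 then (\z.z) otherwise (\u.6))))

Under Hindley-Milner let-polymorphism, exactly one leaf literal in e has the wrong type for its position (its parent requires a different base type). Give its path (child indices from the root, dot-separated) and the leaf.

Trace:
x : a
let y : a
  unify Int ~ Bool
  FAIL: mismatch Int ~ Bool

Answer: 0.1.0 : 3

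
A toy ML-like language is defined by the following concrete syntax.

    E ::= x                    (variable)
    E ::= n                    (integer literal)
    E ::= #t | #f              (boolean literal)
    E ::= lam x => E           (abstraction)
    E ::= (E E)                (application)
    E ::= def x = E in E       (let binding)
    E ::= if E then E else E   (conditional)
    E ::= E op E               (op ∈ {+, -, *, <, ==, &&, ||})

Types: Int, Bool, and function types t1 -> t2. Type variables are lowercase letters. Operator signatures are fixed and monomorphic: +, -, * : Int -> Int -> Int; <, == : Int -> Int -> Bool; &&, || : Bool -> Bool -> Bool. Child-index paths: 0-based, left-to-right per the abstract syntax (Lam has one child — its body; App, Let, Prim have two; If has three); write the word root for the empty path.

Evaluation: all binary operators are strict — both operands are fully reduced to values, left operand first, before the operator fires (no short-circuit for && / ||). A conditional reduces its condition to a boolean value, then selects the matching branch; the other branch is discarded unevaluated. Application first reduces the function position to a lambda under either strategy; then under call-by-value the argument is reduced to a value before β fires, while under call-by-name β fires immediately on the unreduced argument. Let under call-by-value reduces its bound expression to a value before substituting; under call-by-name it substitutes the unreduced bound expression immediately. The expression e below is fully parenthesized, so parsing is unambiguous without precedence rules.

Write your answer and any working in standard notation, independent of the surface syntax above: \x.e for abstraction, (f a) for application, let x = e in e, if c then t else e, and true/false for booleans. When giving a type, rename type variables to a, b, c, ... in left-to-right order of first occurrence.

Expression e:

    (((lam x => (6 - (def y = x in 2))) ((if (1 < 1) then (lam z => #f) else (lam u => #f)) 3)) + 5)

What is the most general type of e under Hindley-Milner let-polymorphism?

Working:
  unify Int ~ Int
x : a
let y : a
  unify Int ~ Int
\x._ : a -> Int
  unify Int ~ Int
  unify Int ~ Int
  unify Bool ~ Bool
\z._ : b -> Bool
\u._ : c -> Bool
  unify b -> Bool ~ c -> Bool
  unify b ~ c
  unify Bool ~ Bool
  unify c -> Bool ~ Int -> d
  unify c ~ Int
  unify Bool ~ d
_ _ : Bool
  unify a -> Int ~ Bool -> e
  unify a ~ Bool
  unify Int ~ e
_ _ : Int
  unify Int ~ Int
  unify Int ~ Int

Answer: Int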